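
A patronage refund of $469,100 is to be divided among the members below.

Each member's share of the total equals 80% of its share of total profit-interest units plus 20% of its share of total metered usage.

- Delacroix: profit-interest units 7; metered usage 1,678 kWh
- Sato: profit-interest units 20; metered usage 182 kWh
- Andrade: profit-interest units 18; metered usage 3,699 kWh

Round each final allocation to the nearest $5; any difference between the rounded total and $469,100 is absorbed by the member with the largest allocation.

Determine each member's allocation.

Delacroix: $86,695; Sato: $169,865; Andrade: $212,540

Totals — profit-interest units 45, metered usage 5,559.
Blended shares (80% profit-interest units + 20% metered usage): Delacroix 0.1848; Sato 0.3621; Andrade 0.4531.
Proportional shares: Delacroix 86,696.72; Sato 169,862.75; Andrade 212,540.53.
Rounded to nearest $5: Delacroix $86,695; Sato $169,865; Andrade $212,540. Sum = $469,100.
Rounded total matches; no reconciliation needed.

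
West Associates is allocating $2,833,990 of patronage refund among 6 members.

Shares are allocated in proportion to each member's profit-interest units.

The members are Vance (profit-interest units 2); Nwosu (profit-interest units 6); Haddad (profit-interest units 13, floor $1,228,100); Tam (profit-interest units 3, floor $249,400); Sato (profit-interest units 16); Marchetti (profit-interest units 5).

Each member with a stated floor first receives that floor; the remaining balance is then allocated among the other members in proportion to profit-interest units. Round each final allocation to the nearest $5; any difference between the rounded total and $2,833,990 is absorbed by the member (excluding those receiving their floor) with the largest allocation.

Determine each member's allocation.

Fund the minimums — Haddad $1,228,100; Tam $249,400. Balance $1,356,490.
Balance split over remaining profit-interest units 29: Vance 93,551.03 → $93,550; Nwosu 280,653.10 → $280,655; Sato 748,408.28 → $748,410; Marchetti 233,877.59 → $233,880.
Rounding difference −$5 applied to Sato → $748,405.

Vance: $93,550; Nwosu: $280,655; Haddad: $1,228,100; Tam: $249,400; Sato: $748,405; Marchetti: $233,880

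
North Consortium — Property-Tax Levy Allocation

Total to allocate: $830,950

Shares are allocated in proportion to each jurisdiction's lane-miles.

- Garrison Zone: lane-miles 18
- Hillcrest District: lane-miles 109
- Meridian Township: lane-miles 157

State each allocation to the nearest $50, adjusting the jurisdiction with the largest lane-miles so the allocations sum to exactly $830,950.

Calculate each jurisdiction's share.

Total lane-miles = 18 + 109 + 157 = 284.
Proportional shares: Garrison Zone 52,665.85; Hillcrest District 318,920.95; Meridian Township 459,363.20.
At nearest $50: Garrison Zone $52,650; Hillcrest District $318,900; Meridian Township $459,350. Sum = $830,900.
Difference $830,950 − $830,900 = +$50 applied to largest lane-miles (Meridian Township): Meridian Township becomes $459,400.

Garrison Zone: $52,650 | Hillcrest District: $318,900 | Meridian Township: $459,400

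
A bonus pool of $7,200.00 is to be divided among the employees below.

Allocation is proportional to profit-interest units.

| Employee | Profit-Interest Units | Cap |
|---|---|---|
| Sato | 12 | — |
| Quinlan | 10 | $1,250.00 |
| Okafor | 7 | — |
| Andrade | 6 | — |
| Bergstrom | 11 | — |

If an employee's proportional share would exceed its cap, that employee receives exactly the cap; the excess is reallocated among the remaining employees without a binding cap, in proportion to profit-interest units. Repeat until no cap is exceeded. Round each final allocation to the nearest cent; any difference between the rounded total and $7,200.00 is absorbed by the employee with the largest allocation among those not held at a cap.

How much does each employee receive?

Sato: $1,983.33 | Quinlan: $1,250.00 | Okafor: $1,156.94 | Andrade: $991.67 | Bergstrom: $1,818.06

Profit-interest units total: 46.
Pro-rata shares before constraints: Sato 1,878.2609; Quinlan 1,565.2174; Okafor 1,095.6522; Andrade 939.1304; Bergstrom 1,721.7391.
Capped: Quinlan ($1,250.00); remaining pool $5,950.00 reallocated over remaining profit-interest units 36.
Shares after redistribution: Sato 1,983.3333 → $1,983.33; Okafor 1,156.9444 → $1,156.94; Andrade 991.6667 → $991.67; Bergstrom 1,818.0556 → $1,818.06.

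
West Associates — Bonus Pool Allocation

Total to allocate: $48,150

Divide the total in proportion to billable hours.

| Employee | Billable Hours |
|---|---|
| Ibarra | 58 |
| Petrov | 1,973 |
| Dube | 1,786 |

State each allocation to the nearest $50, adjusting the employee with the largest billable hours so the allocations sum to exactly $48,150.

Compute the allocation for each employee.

Ibarra: $750 | Petrov: $24,850 | Dube: $22,550

Sum of billable hours: 3,817.
Raw shares: Ibarra 58/3,817 × $48,150 = 731.65; Petrov 1,973/3,817 × $48,150 = 24,888.64; Dube 1,786/3,817 × $48,150 = 22,529.71.
At nearest $50: Ibarra $750; Petrov $24,900; Dube $22,550. Sum = $48,200.
Difference $48,150 − $48,200 = −$50 applied to largest billable hours (Petrov): Petrov becomes $24,850.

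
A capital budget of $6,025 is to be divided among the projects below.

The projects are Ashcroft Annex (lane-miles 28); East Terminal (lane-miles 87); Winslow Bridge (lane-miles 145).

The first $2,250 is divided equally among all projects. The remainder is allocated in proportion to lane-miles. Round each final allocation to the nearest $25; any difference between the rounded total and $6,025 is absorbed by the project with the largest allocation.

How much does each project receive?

Ashcroft Annex: $1,150; East Terminal: $2,025; Winslow Bridge: $2,850

Equal tier: $2,250 ÷ 3 = $750 apiece.
Remainder $3,775 by lane-miles (total 260): Ashcroft Annex 406.54 → $400; East Terminal 1,263.17 → $1,275; Winslow Bridge 2,105.29 → $2,100.
Totals: Ashcroft Annex $750 + $400 = $1,150; East Terminal $750 + $1,275 = $2,025; Winslow Bridge $750 + $2,100 = $2,850.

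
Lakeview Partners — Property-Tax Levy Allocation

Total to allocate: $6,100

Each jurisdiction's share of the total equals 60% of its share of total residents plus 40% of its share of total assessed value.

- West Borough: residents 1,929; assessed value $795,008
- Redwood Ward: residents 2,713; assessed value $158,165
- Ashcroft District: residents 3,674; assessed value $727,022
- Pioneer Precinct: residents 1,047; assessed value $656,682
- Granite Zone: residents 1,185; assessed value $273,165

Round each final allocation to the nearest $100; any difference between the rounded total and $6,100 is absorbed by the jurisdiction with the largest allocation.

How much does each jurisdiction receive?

Residents total 10,548; assessed value total 2,610,042.
Blended shares (60% residents + 40% assessed value): West Borough 0.2316; Redwood Ward 0.1786; Ashcroft District 0.3204; Pioneer Precinct 0.1602; Granite Zone 0.1093.
Pro-rata amounts: West Borough 1,412.55; Redwood Ward 1,089.23; Ashcroft District 1,954.48; Pioneer Precinct 977.19; Granite Zone 666.55.
Rounded to nearest $100: West Borough $1,400; Redwood Ward $1,100; Ashcroft District $2,000; Pioneer Precinct $1,000; Granite Zone $700. Sum = $6,200.
Difference $6,100 − $6,200 = −$100 applied to largest allocation (Ashcroft District): Ashcroft District becomes $1,900.

West Borough: $1,400 · Redwood Ward: $1,100 · Ashcroft District: $1,900 · Pioneer Precinct: $1,000 · Granite Zone: $700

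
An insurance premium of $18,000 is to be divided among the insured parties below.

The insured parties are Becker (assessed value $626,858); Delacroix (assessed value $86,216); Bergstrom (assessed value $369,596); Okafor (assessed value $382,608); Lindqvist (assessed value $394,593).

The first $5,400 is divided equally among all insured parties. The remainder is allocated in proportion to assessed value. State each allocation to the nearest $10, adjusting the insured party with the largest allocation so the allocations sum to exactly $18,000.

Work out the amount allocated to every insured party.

Equal tier: $5,400 ÷ 5 = $1,080 apiece.
Remainder $12,600 by assessed value (total 1,859,871): Becker 4,246.75 → $4,250; Delacroix 584.08 → $580; Bergstrom 2,503.89 → $2,500; Okafor 2,592.04 → $2,590; Lindqvist 2,673.23 → $2,670.
Rounding difference +$10 on remainder applied to Becker.
Totals: Becker $1,080 + $4,260 = $5,340; Delacroix $1,080 + $580 = $1,660; Bergstrom $1,080 + $2,500 = $3,580; Okafor $1,080 + $2,590 = $3,670; Lindqvist $1,080 + $2,670 = $3,750.

Becker: $5,340 | Delacroix: $1,660 | Bergstrom: $3,580 | Okafor: $3,670 | Lindqvist: $3,750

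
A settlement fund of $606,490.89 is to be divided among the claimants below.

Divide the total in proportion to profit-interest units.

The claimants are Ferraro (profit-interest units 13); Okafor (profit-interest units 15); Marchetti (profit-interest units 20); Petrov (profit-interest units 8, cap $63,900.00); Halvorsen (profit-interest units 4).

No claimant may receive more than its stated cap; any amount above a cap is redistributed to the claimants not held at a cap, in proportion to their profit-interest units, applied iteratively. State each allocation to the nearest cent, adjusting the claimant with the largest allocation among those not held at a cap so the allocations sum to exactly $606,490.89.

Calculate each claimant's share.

Ferraro: $135,647.72 | Okafor: $156,516.60 | Marchetti: $208,688.81 | Petrov: $63,900.00 | Halvorsen: $41,737.76

Sum of profit-interest units: 60.
Unconstrained shares: Ferraro 131,406.3595; Okafor 151,622.7225; Marchetti 202,163.6300; Petrov 80,865.4520; Halvorsen 40,432.7260.
Capped: Petrov ($63,900.00); residual $542,590.89 reallocated over remaining profit-interest units 52.
Remaining shares: Ferraro 135,647.7225 → $135,647.72; Okafor 156,516.6029 → $156,516.60; Marchetti 208,688.8038 → $208,688.80; Halvorsen 41,737.7608 → $41,737.76.
Rounding difference +$0.01 applied to Marchetti → $208,688.81.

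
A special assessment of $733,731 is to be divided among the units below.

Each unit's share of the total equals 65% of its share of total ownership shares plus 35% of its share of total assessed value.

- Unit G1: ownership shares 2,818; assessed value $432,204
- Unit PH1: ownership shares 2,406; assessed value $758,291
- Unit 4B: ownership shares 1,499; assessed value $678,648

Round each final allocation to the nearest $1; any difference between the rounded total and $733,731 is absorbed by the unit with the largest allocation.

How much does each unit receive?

Ownership shares total 6,723; assessed value total 1,869,143.
Blended shares (65% ownership shares + 35% assessed value): Unit G1 0.3534; Unit PH1 0.3746; Unit 4B 0.2720.
Pro-rata amounts: Unit G1 259,288.55; Unit PH1 274,863.38; Unit 4B 199,579.07.
Rounded to nearest $1: Unit G1 $259,289; Unit PH1 $274,863; Unit 4B $199,579. Sum = $733,731.
Sum already equals the total — no adjustment.

Unit G1: $259,289; Unit PH1: $274,863; Unit 4B: $199,579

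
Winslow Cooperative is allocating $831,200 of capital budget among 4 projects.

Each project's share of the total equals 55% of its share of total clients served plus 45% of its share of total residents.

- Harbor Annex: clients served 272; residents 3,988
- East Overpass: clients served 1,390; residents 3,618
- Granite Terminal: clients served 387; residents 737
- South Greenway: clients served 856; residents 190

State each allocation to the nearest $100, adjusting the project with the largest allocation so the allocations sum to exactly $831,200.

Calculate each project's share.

Harbor Annex: $217,600; East Overpass: $377,400; Granite Terminal: $93,200; South Greenway: $143,000

Totals — clients served 2,905, residents 8,533.
Blended shares (55% clients served + 45% residents): Harbor Annex 0.2618; East Overpass 0.4540; Granite Terminal 0.1121; South Greenway 0.1721.
Raw shares: Harbor Annex 217,616.74; East Overpass 377,337.68; Granite Terminal 93,208.25; South Greenway 143,037.32.
Rounded to nearest $100: Harbor Annex $217,600; East Overpass $377,300; Granite Terminal $93,200; South Greenway $143,000. Sum = $831,100.
Difference $831,200 − $831,100 = +$100 applied to largest allocation (East Overpass): East Overpass becomes $377,400.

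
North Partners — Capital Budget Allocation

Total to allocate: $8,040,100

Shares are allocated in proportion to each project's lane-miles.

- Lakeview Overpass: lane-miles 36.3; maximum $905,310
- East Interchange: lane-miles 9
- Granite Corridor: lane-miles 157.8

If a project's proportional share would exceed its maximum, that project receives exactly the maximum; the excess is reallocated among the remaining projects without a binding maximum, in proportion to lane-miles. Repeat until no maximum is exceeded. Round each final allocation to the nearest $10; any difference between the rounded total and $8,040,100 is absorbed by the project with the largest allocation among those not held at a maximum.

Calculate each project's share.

Sum of lane-miles: 203.1.
Pro-rata shares before constraints: Lakeview Overpass 1,437,004.58; East Interchange 356,282.13; Granite Corridor 6,246,813.29.
Held at cap: Lakeview Overpass ($905,310); balance $7,134,790 reallocated over remaining lane-miles 166.8.
Remaining shares: East Interchange 384,970.68 → $384,970; Granite Corridor 6,749,819.32 → $6,749,820.

Lakeview Overpass: $905,310 | East Interchange: $384,970 | Granite Corridor: $6,749,820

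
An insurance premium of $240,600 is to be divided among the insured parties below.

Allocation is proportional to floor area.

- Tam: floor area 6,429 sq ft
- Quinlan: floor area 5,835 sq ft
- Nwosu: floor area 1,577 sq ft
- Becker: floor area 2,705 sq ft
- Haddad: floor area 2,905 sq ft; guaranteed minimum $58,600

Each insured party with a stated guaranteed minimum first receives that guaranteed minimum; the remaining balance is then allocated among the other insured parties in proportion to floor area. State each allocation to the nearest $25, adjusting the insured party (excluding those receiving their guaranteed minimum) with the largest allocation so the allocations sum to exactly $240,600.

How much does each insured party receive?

Tam: $70,725 | Quinlan: $64,175 | Nwosu: $17,350 | Becker: $29,750 | Haddad: $58,600

Guaranteed amounts: Haddad $58,600. Remaining pool $182,000.
Remaining pool split over remaining floor area 16,546: Tam 70,716.67 → $70,725; Quinlan 64,182.88 → $64,175; Nwosu 17,346.43 → $17,350; Becker 29,754.02 → $29,750.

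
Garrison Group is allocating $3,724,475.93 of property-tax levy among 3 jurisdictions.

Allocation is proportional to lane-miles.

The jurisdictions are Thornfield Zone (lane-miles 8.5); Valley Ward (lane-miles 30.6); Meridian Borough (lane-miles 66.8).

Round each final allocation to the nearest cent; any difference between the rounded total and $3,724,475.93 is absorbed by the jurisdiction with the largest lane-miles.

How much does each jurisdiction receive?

Thornfield Zone: $298,942.83 | Valley Ward: $1,076,194.18 | Meridian Borough: $2,349,338.92

Combined lane-miles = 8.5 + 30.6 + 66.8 = 105.9.
Raw shares: Thornfield Zone 298,942.8272; Valley Ward 1,076,194.1781; Meridian Borough 2,349,338.9247.
After rounding (cent): Thornfield Zone $298,942.83; Valley Ward $1,076,194.18; Meridian Borough $2,349,338.92. Sum = $3,724,475.93.
Sum already equals the total — no adjustment.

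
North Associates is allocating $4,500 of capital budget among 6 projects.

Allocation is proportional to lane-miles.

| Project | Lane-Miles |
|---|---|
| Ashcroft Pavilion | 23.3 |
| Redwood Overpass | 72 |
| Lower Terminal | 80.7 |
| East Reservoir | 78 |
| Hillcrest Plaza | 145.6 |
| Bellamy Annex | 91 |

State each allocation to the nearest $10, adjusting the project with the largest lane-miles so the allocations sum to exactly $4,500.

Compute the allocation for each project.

Ashcroft Pavilion: $210 · Redwood Overpass: $660 · Lower Terminal: $740 · East Reservoir: $720 · Hillcrest Plaza: $1,340 · Bellamy Annex: $830

Total lane-miles = 23.3 + 72 + 80.7 + 78 + 145.6 + 91 = 490.6.
Pro-rata amounts: Ashcroft Pavilion 213.72; Redwood Overpass 660.42; Lower Terminal 740.22; East Reservoir 715.45; Hillcrest Plaza 1,335.51; Bellamy Annex 834.69.
Rounded to nearest $10: Ashcroft Pavilion $210; Redwood Overpass $660; Lower Terminal $740; East Reservoir $720; Hillcrest Plaza $1,340; Bellamy Annex $830. Sum = $4,500.
Rounded total matches; no reconciliation needed.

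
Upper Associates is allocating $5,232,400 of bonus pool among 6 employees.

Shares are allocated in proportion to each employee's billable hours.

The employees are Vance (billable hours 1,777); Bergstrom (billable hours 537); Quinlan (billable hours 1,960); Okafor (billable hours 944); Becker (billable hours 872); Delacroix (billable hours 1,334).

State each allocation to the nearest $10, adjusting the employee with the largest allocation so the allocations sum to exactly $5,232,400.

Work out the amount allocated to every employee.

Vance: $1,252,420; Bergstrom: $378,480; Quinlan: $1,381,390; Okafor: $665,330; Becker: $614,580; Delacroix: $940,200

Billable hours total: 7,424.
Raw shares: Vance 1,777/7,424 × $5,232,400 = 1,252,421.17; Bergstrom 537/7,424 × $5,232,400 = 378,475.05; Quinlan 1,960/7,424 × $5,232,400 = 1,381,398.71; Okafor 944/7,424 × $5,232,400 = 665,326.72; Becker 872/7,424 × $5,232,400 = 614,581.47; Delacroix 1,334/7,424 × $5,232,400 = 940,196.88.
After rounding ($10): Vance $1,252,420; Bergstrom $378,480; Quinlan $1,381,400; Okafor $665,330; Becker $614,580; Delacroix $940,200. Sum = $5,232,410.
Difference $5,232,400 − $5,232,410 = −$10 applied to largest allocation (Quinlan): Quinlan becomes $1,381,390.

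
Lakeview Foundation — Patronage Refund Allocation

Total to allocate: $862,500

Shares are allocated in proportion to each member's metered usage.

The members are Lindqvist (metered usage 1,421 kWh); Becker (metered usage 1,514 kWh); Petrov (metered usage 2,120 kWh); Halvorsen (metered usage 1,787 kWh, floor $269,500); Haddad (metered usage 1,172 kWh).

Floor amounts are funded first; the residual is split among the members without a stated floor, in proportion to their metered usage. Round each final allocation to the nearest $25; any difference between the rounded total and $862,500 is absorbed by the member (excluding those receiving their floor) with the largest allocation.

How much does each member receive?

Lindqvist: $135,325 · Becker: $144,175 · Petrov: $201,900 · Halvorsen: $269,500 · Haddad: $111,600

Minimums first: Halvorsen $269,500. Remaining pool $593,000.
Remaining pool split over remaining metered usage 6,227: Lindqvist 135,322.47 → $135,325; Becker 144,178.90 → $144,175; Petrov 201,888.55 → $201,900; Haddad 111,610.09 → $111,600.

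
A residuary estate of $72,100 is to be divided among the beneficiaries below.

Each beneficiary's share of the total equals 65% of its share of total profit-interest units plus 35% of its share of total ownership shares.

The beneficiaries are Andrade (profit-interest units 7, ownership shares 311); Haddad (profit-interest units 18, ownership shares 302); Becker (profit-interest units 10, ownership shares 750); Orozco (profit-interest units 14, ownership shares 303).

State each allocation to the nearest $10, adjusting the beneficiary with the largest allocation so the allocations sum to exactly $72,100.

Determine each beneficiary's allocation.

Profit-interest units total 49; ownership shares total 1,666.
Blended shares (65% profit-interest units + 35% ownership shares): Andrade 0.1582; Haddad 0.3022; Becker 0.2902; Orozco 0.2494.
Unrounded shares: Andrade 11,405.74; Haddad 21,790.13; Becker 20,924.58; Orozco 17,979.56.
At nearest $10: Andrade $11,410; Haddad $21,790; Becker $20,920; Orozco $17,980. Sum = $72,100.
Rounded total matches; no reconciliation needed.

Andrade: $11,410; Haddad: $21,790; Becker: $20,920; Orozco: $17,980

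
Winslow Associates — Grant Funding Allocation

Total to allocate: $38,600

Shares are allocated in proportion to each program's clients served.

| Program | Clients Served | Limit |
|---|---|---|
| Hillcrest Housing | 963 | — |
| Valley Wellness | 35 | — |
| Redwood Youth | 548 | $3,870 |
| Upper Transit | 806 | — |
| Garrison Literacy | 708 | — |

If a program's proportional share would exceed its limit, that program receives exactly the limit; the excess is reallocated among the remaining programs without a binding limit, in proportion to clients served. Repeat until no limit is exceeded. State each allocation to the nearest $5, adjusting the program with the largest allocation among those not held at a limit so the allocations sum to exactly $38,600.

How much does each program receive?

Hillcrest Housing: $13,310 | Valley Wellness: $485 | Redwood Youth: $3,870 | Upper Transit: $11,145 | Garrison Literacy: $9,790

Total clients served = 3,060.
Unconstrained shares: Hillcrest Housing 12,147.65; Valley Wellness 441.50; Redwood Youth 6,912.68; Upper Transit 10,167.19; Garrison Literacy 8,930.98.
Held at cap: Redwood Youth ($3,870); balance $34,730 reallocated over remaining clients served 2,512.
Remaining shares: Hillcrest Housing 13,314.09 → $13,315; Valley Wellness 483.90 → $485; Upper Transit 11,143.46 → $11,145; Garrison Literacy 9,788.55 → $9,790.
Rounding difference −$5 applied to Hillcrest Housing → $13,310.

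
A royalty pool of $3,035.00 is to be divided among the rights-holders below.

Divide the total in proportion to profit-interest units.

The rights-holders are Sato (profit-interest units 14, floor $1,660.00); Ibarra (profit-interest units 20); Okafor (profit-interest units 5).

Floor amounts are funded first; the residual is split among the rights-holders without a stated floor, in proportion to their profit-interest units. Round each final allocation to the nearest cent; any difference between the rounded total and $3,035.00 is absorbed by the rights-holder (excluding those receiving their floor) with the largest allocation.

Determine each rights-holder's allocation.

Minimums first: Sato $1,660.00. Remaining pool $1,375.00.
Remaining pool split over remaining profit-interest units 25: Ibarra 1,100.0000 → $1,100.00; Okafor 275.0000 → $275.00.

Sato: $1,660.00 · Ibarra: $1,100.00 · Okafor: $275.00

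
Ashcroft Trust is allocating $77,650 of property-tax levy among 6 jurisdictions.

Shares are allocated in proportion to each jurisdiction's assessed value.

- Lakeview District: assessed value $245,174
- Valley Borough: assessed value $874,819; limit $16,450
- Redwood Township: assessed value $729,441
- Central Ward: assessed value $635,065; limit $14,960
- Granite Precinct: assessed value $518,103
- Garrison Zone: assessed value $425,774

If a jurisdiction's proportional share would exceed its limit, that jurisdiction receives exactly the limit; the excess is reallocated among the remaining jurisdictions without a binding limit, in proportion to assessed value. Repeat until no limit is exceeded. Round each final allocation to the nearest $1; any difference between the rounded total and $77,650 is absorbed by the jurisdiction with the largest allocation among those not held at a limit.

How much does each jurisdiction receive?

Lakeview District: $5,909 | Valley Borough: $16,450 | Redwood Township: $17,582 | Central Ward: $14,960 | Granite Precinct: $12,487 | Garrison Zone: $10,262

Sum of assessed value: 3,428,376.
Unconstrained shares: Lakeview District 5,553.00; Valley Borough 19,813.96; Redwood Township 16,521.26; Central Ward 14,383.72; Granite Precinct 11,734.62; Garrison Zone 9,643.44.
Cap binds for Valley Borough ($16,450); remaining pool $61,200 reallocated over remaining assessed value 2,553,557.
Cap binds for Central Ward ($14,960); remaining pool $46,240 reallocated over remaining assessed value 1,918,492.
Redistributed shares: Lakeview District 5,909.25 → $5,909; Redwood Township 17,581.18 → $17,581; Granite Precinct 12,487.46 → $12,487; Garrison Zone 10,262.12 → $10,262.
Rounding difference +$1 applied to Redwood Township → $17,582.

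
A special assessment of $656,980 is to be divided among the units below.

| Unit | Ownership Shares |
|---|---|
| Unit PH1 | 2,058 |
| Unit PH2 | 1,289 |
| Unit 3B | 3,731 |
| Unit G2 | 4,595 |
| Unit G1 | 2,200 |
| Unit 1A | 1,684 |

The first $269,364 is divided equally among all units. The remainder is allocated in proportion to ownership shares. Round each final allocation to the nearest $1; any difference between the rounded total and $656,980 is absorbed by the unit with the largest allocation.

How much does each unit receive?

Unit PH1: $96,171 | Unit PH2: $77,011 | Unit 3B: $137,855 | Unit G2: $159,382 | Unit G1: $99,709 | Unit 1A: $86,852

$269,364 shared equally gives $44,894 per unit.
Remainder $387,616 by ownership shares (total 15,557): Unit PH1 51,276.84 → $51,277; Unit PH2 32,116.54 → $32,117; Unit 3B 92,961.07 → $92,961; Unit G2 114,488.37 → $114,488; Unit G1 54,814.89 → $54,815; Unit 1A 41,958.30 → $41,958.
Totals: Unit PH1 $44,894 + $51,277 = $96,171; Unit PH2 $44,894 + $32,117 = $77,011; Unit 3B $44,894 + $92,961 = $137,855; Unit G2 $44,894 + $114,488 = $159,382; Unit G1 $44,894 + $54,815 = $99,709; Unit 1A $44,894 + $41,958 = $86,852.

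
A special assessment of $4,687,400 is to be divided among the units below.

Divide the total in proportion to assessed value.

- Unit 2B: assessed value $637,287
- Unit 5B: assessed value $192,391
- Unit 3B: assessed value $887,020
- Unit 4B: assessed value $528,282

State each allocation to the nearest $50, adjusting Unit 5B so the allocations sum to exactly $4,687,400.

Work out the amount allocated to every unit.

Sum of assessed value: 2,244,980.
Raw shares: Unit 2B 637,287/2,244,980 × $4,687,400 = 1,330,621.69; Unit 5B 192,391/2,244,980 × $4,687,400 = 401,702.28; Unit 3B 887,020/2,244,980 × $4,687,400 = 1,852,051.04; Unit 4B 528,282/2,244,980 × $4,687,400 = 1,103,024.99.
After rounding ($50): Unit 2B $1,330,600; Unit 5B $401,700; Unit 3B $1,852,050; Unit 4B $1,103,000. Sum = $4,687,350.
Difference $4,687,400 − $4,687,350 = +$50 applied to Unit 5B: Unit 5B becomes $401,750.

Unit 2B: $1,330,600; Unit 5B: $401,750; Unit 3B: $1,852,050; Unit 4B: $1,103,000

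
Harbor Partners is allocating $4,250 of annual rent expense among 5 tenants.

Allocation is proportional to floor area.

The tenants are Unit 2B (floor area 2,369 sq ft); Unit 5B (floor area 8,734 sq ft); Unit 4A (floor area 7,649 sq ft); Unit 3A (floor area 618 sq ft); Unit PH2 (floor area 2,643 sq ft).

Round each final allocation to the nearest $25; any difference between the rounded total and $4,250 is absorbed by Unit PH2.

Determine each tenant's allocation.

Unit 2B: $450; Unit 5B: $1,675; Unit 4A: $1,475; Unit 3A: $125; Unit PH2: $525

Floor area total: 22,013.
Unrounded shares: Unit 2B 2,369/22,013 × $4,250 = 457.38; Unit 5B 8,734/22,013 × $4,250 = 1,686.25; Unit 4A 7,649/22,013 × $4,250 = 1,476.78; Unit 3A 618/22,013 × $4,250 = 119.32; Unit PH2 2,643/22,013 × $4,250 = 510.28.
Rounded to nearest $25: Unit 2B $450; Unit 5B $1,675; Unit 4A $1,475; Unit 3A $125; Unit PH2 $500. Sum = $4,225.
Difference $4,250 − $4,225 = +$25 applied to Unit PH2: Unit PH2 becomes $525.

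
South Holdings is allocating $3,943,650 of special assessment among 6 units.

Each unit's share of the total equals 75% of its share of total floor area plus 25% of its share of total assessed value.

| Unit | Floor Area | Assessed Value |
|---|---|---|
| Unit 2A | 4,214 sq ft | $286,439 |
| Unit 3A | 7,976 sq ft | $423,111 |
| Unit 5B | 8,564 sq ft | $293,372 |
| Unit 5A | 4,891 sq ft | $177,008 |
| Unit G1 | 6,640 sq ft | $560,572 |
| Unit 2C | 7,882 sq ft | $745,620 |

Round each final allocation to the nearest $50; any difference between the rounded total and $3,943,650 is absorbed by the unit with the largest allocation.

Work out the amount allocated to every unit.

Unit 2A: $423,900; Unit 3A: $755,100; Unit 5B: $746,950; Unit 5A: $430,350; Unit G1: $711,250; Unit 2C: $876,100

Totals — floor area 40,167, assessed value 2,486,122.
Blended shares (75% floor area + 25% assessed value): Unit 2A 0.1075; Unit 3A 0.1915; Unit 5B 0.1894; Unit 5A 0.1091; Unit G1 0.1804; Unit 2C 0.2222.
Unrounded shares: Unit 2A 423,894.22; Unit 3A 755,112.41; Unit 5B 746,960.25; Unit 5A 430,349.14; Unit G1 711,247.12; Unit 2C 876,086.86.
After rounding ($50): Unit 2A $423,900; Unit 3A $755,100; Unit 5B $746,950; Unit 5A $430,350; Unit G1 $711,250; Unit 2C $876,100. Sum = $3,943,650.
No rounding difference to absorb.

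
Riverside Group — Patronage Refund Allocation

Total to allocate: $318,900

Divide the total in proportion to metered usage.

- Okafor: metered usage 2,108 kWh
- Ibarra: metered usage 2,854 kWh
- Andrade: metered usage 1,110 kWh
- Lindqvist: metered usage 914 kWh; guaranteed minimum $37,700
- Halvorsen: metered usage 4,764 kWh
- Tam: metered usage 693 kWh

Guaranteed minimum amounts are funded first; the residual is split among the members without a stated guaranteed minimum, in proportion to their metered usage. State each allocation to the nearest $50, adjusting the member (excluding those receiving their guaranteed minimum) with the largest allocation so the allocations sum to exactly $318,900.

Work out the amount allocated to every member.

Okafor: $51,400; Ibarra: $69,600; Andrade: $27,050; Lindqvist: $37,700; Halvorsen: $116,250; Tam: $16,900

Fund the minimums — Lindqvist $37,700. Residual $281,200.
Residual split over remaining metered usage 11,529: Okafor 51,415.53 → $51,400; Ibarra 69,610.96 → $69,600; Andrade 27,073.64 → $27,050; Halvorsen 116,197.14 → $116,200; Tam 16,902.73 → $16,900.
Rounding difference +$50 applied to Halvorsen → $116,250.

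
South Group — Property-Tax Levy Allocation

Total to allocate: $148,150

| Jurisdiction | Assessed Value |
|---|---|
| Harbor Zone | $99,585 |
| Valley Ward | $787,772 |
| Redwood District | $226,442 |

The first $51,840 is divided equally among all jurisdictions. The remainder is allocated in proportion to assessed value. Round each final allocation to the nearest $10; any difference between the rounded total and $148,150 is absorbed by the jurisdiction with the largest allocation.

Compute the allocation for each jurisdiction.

Harbor Zone: $25,890; Valley Ward: $85,400; Redwood District: $36,860

First tranche $51,840 split equally: $17,280 each.
Remainder $96,310 by assessed value (total 1,113,799): Harbor Zone 8,611.10 → $8,610; Valley Ward 68,118.50 → $68,120; Redwood District 19,580.40 → $19,580.
Totals: Harbor Zone $17,280 + $8,610 = $25,890; Valley Ward $17,280 + $68,120 = $85,400; Redwood District $17,280 + $19,580 = $36,860.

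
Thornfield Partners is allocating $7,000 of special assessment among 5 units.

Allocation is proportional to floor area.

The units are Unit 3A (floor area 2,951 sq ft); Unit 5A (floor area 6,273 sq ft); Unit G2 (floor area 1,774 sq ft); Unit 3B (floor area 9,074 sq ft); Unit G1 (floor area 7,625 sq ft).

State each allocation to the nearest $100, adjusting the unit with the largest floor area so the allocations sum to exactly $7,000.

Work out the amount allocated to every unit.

Unit 3A: $700 · Unit 5A: $1,600 · Unit G2: $400 · Unit 3B: $2,400 · Unit G1: $1,900

Sum of floor area: 2,951 + 6,273 + 1,774 + 9,074 + 7,625 = 27,697.
Proportional shares: Unit 3A 745.82; Unit 5A 1,585.41; Unit G2 448.35; Unit 3B 2,293.32; Unit G1 1,927.10.
After rounding ($100): Unit 3A $700; Unit 5A $1,600; Unit G2 $400; Unit 3B $2,300; Unit G1 $1,900. Sum = $6,900.
Difference $7,000 − $6,900 = +$100 applied to largest floor area (Unit 3B): Unit 3B becomes $2,400.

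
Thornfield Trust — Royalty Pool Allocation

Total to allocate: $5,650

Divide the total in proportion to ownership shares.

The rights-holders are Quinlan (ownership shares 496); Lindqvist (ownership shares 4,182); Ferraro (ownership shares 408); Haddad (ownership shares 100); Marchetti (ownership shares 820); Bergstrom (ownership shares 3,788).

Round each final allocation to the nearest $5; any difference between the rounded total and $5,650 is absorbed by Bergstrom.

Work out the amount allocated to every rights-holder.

Ownership shares total: 9,794.
Unrounded shares: Quinlan 496/9,794 × $5,650 = 286.13; Lindqvist 4,182/9,794 × $5,650 = 2,412.53; Ferraro 408/9,794 × $5,650 = 235.37; Haddad 100/9,794 × $5,650 = 57.69; Marchetti 820/9,794 × $5,650 = 473.04; Bergstrom 3,788/9,794 × $5,650 = 2,185.24.
At nearest $5: Quinlan $285; Lindqvist $2,415; Ferraro $235; Haddad $60; Marchetti $475; Bergstrom $2,185. Sum = $5,655.
Difference $5,650 − $5,655 = −$5 applied to Bergstrom: Bergstrom becomes $2,180.

Quinlan: $285; Lindqvist: $2,415; Ferraro: $235; Haddad: $60; Marchetti: $475; Bergstrom: $2,180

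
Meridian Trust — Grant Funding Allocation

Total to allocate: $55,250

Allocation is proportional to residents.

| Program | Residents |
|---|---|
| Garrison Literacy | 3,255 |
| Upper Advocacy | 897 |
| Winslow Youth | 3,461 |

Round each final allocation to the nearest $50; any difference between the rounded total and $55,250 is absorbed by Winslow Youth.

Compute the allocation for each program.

Garrison Literacy: $23,600 · Upper Advocacy: $6,500 · Winslow Youth: $25,150

Residents total: 7,613.
Unrounded shares: Garrison Literacy 3,255/7,613 × $55,250 = 23,622.59; Upper Advocacy 897/7,613 × $55,250 = 6,509.82; Winslow Youth 3,461/7,613 × $55,250 = 25,117.59.
After rounding ($50): Garrison Literacy $23,600; Upper Advocacy $6,500; Winslow Youth $25,100. Sum = $55,200.
Difference $55,250 − $55,200 = +$50 applied to Winslow Youth: Winslow Youth becomes $25,150.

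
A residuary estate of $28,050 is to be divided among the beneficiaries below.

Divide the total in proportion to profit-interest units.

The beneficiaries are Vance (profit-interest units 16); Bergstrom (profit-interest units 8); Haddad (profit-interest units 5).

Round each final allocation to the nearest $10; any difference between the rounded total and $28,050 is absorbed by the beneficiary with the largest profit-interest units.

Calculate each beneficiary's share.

Vance: $15,470; Bergstrom: $7,740; Haddad: $4,840

Combined profit-interest units = 16 + 8 + 5 = 29.
Pro-rata amounts: Vance 15,475.86; Bergstrom 7,737.93; Haddad 4,836.21.
At nearest $10: Vance $15,480; Bergstrom $7,740; Haddad $4,840. Sum = $28,060.
Difference $28,050 − $28,060 = −$10 applied to largest profit-interest units (Vance): Vance becomes $15,470.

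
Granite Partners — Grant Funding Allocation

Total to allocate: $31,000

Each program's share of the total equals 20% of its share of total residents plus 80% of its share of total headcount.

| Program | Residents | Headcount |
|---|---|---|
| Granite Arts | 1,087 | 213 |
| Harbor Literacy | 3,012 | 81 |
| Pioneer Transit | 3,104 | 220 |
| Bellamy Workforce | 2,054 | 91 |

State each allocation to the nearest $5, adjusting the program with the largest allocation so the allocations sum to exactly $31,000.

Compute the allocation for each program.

Totals — residents 9,257, headcount 605.
Composite weights (20% residents + 80% headcount): Granite Arts 0.3051; Harbor Literacy 0.1722; Pioneer Transit 0.3580; Bellamy Workforce 0.1647.
Unrounded shares: Granite Arts 9,459.27; Harbor Literacy 5,337.66; Pioneer Transit 11,097.13; Bellamy Workforce 5,105.94.
After rounding ($5): Granite Arts $9,460; Harbor Literacy $5,340; Pioneer Transit $11,095; Bellamy Workforce $5,105. Sum = $31,000.
No rounding difference to absorb.

Granite Arts: $9,460 | Harbor Literacy: $5,340 | Pioneer Transit: $11,095 | Bellamy Workforce: $5,105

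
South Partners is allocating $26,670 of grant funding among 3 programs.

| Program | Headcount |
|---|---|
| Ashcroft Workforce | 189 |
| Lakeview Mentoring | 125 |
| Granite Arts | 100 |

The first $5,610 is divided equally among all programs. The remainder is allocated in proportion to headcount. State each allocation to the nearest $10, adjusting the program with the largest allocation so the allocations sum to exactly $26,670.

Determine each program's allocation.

Ashcroft Workforce: $11,480; Lakeview Mentoring: $8,230; Granite Arts: $6,960

$5,610 shared equally gives $1,870 per program.
Remainder $21,060 by headcount (total 414): Ashcroft Workforce 9,614.35 → $9,610; Lakeview Mentoring 6,358.70 → $6,360; Granite Arts 5,086.96 → $5,090.
Totals: Ashcroft Workforce $1,870 + $9,610 = $11,480; Lakeview Mentoring $1,870 + $6,360 = $8,230; Granite Arts $1,870 + $5,090 = $6,960.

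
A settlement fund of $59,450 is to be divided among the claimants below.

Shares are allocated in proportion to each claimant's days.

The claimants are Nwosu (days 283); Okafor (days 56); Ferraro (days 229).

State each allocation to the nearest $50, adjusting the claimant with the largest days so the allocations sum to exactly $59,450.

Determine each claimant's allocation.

Nwosu: $29,650 · Okafor: $5,850 · Ferraro: $23,950

Total days = 283 + 56 + 229 = 568.
Proportional shares: Nwosu 29,620.33; Okafor 5,861.27; Ferraro 23,968.40.
At nearest $50: Nwosu $29,600; Okafor $5,850; Ferraro $23,950. Sum = $59,400.
Difference $59,450 − $59,400 = +$50 applied to largest days (Nwosu): Nwosu becomes $29,650.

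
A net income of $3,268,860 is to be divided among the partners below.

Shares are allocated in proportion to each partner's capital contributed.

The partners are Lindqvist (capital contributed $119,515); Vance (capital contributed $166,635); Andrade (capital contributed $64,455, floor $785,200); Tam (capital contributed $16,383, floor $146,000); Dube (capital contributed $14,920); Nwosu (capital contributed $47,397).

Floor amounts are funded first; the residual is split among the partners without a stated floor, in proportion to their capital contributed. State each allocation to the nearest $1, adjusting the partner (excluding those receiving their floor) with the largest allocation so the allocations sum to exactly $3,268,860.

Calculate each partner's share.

Lindqvist: $801,756 | Vance: $1,117,856 | Andrade: $785,200 | Tam: $146,000 | Dube: $100,089 | Nwosu: $317,959

Fund the minimums — Andrade $785,200; Tam $146,000. Residual $2,337,660.
Residual split over remaining capital contributed 348,467: Lindqvist 801,755.79 → $801,756; Vance 1,117,856.14 → $1,117,856; Dube 100,089.498 → $100,089; Nwosu 317,958.58 → $317,959.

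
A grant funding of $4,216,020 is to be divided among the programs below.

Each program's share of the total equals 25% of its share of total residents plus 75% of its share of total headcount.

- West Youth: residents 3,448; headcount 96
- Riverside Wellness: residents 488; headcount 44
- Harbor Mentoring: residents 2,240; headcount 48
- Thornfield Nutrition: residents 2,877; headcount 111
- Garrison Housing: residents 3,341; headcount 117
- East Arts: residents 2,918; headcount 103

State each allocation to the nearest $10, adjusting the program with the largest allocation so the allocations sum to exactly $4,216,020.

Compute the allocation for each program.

West Youth: $822,230 · Riverside Wellness: $301,660 · Harbor Mentoring: $446,630 · Thornfield Nutrition: $874,310 · Garrison Housing: $942,800 · East Arts: $828,390

Residents total 15,312; headcount total 519.
Composite weights (25% residents + 75% headcount): West Youth 0.1950; Riverside Wellness 0.0716; Harbor Mentoring 0.1059; Thornfield Nutrition 0.2074; Garrison Housing 0.2236; East Arts 0.1965.
Proportional shares: West Youth 822,225.25; Riverside Wellness 301,662.23; Harbor Mentoring 446,631.60; Thornfield Nutrition 874,308.05; Garrison Housing 942,802.69; East Arts 828,390.18.
After rounding ($10): West Youth $822,230; Riverside Wellness $301,660; Harbor Mentoring $446,630; Thornfield Nutrition $874,310; Garrison Housing $942,800; East Arts $828,390. Sum = $4,216,020.
Sum already equals the total — no adjustment.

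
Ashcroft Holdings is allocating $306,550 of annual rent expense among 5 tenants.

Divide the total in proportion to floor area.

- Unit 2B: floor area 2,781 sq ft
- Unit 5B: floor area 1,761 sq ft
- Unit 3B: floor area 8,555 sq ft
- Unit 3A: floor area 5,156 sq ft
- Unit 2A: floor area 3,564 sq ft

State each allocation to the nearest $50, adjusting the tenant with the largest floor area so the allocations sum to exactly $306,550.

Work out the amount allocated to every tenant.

Total floor area = 21,817.
Raw shares: Unit 2B 2,781/21,817 × $306,550 = 39,075.75; Unit 5B 1,761/21,817 × $306,550 = 24,743.76; Unit 3B 8,555/21,817 × $306,550 = 120,206.04; Unit 3A 5,156/21,817 × $306,550 = 72,446.80; Unit 2A 3,564/21,817 × $306,550 = 50,077.66.
After rounding ($50): Unit 2B $39,100; Unit 5B $24,750; Unit 3B $120,200; Unit 3A $72,450; Unit 2A $50,100. Sum = $306,600.
Difference $306,550 − $306,600 = −$50 applied to largest floor area (Unit 3B): Unit 3B becomes $120,150.

Unit 2B: $39,100 · Unit 5B: $24,750 · Unit 3B: $120,150 · Unit 3A: $72,450 · Unit 2A: $50,100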